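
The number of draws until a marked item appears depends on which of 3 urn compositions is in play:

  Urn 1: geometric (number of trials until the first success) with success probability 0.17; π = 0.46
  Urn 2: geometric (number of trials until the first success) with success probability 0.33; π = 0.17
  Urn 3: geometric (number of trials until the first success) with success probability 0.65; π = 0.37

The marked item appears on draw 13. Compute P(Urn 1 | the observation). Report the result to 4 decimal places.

By Bayes' theorem, P(k | x) = π_k f_k(x) / Σ_j π_j f_j(x).
Component likelihoods at x = 13:
  f_1 = 0.17·(1−0.17)^12 = 0.17·0.10689 = 0.0181713
  f_2 = 0.33·(1−0.33)^12 = 0.33·0.00818272 = 0.0027003
  f_3 = 0.65·(1−0.65)^12 = 0.65·3.37922e-06 = 2.19649e-06
Multiply by the mixture weights:
  π_1·f_1 = 0.46 × 0.0181713 = 0.0083588
  π_2·f_2 = 0.17 × 0.0027003 = 0.000459051
  π_3·f_3 = 0.37 × 2.19649e-06 = 8.12703e-07
Denominator: 0.0083588 + 0.000459051 + 8.12703e-07 = 0.00881866
Responsibility of Urn 1: 0.0083588 / 0.00881866 ≈ 0.9479

0.9479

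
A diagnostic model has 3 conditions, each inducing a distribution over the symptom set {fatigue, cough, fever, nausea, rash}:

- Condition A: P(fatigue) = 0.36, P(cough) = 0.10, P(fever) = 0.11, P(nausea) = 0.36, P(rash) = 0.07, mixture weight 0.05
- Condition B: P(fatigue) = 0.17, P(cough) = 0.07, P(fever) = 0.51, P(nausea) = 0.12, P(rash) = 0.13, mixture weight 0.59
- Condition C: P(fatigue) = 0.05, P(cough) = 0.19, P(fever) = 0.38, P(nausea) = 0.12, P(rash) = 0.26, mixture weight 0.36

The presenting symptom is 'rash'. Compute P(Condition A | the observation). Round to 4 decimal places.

P(component k | x) = π_k·f_k(x) / marginal(x), where marginal(x) = Σ_j π_j·f_j(x).
Component likelihoods at x = 'rash':
  p_A = 0.07
  p_B = 0.13
  p_C = 0.26
Prior × likelihood for each component:
  π_A·p_A = 0.05 × 0.07 = 0.0035
  π_B·p_B = 0.59 × 0.13 = 0.0767
  π_C·p_C = 0.36 × 0.26 = 0.0936
Marginal: 0.0035 + 0.0767 + 0.0936 = 0.1738
P(Condition A | data) = 0.0035 / 0.1738 ≈ 0.0201

0.0201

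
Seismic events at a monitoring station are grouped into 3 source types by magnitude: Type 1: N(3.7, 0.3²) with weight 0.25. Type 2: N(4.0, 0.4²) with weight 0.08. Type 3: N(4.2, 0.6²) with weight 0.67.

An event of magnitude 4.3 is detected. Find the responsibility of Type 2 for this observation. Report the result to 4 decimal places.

Apply Bayes' rule: the posterior for each component is proportional to its prior times its likelihood at x.
Component likelihoods at x = 4.3:
  L_1 = (1/(0.3·√(2π)))·exp(−(4.3−3.7)²/(2·0.3²)) = 1.329808·exp(-2.00000) = 0.17997
  L_2 = (1/(0.4·√(2π)))·exp(−(4.3−4.0)²/(2·0.4²)) = 0.997356·exp(-0.28125) = 0.752844
  L_3 = (1/(0.6·√(2π)))·exp(−(4.3−4.2)²/(2·0.6²)) = 0.664904·exp(-0.01389) = 0.655733
Weight by the priors:
  w_1·L_1 = 0.25 × 0.17997 = 0.0449925
  w_2·L_2 = 0.08 × 0.752844 = 0.0602275
  w_3·L_3 = 0.67 × 0.655733 = 0.439341
Denominator: 0.0449925 + 0.0602275 + 0.439341 = 0.544561
P(Type 2 | data) ≈ 0.1106

0.1106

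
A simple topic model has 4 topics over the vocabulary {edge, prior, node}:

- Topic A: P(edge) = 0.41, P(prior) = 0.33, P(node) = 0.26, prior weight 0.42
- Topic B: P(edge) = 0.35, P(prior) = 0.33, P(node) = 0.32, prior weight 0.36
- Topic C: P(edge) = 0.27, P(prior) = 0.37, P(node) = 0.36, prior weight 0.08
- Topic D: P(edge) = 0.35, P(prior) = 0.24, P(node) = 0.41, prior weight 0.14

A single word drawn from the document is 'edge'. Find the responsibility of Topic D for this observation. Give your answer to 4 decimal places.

Posterior ∝ prior × likelihood, so P(k | x) ∝ π_k f_k(x); normalise over all components.
Component likelihoods at x = 'edge':
  f_A = P(edge | comp) = 0.41
  f_B = P(edge | comp) = 0.35
  f_C = P(edge | comp) = 0.27
  f_D = P(edge | comp) = 0.35
Multiply by the mixture weights:
  π_A·f_A = 0.42 × 0.41 = 0.1722
  π_B·f_B = 0.36 × 0.35 = 0.126
  π_C·f_C = 0.08 × 0.27 = 0.0216
  π_D·f_D = 0.14 × 0.35 = 0.049
Denominator: 0.1722 + 0.126 + 0.0216 + 0.049 = 0.3688
Responsibility of Topic D: 0.049 / 0.3688 ≈ 0.1329

0.1329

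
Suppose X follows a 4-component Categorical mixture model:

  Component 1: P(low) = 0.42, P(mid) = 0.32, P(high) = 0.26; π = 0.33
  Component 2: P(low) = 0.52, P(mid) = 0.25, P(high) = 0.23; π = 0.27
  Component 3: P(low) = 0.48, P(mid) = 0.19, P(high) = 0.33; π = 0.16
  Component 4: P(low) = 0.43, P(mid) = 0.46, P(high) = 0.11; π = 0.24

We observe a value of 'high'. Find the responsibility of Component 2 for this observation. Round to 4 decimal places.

0.2734

By Bayes' theorem, P(k | x) = π_k f_k(x) / Σ_j π_j f_j(x).
Evaluate each component's likelihood at the observed value:
  p_1 = 0.26
  p_2 = 0.23
  p_3 = 0.33
  p_4 = 0.11
Weight by the priors:
  π_1·p_1 = 0.33 × 0.26 = 0.0858
  π_2·p_2 = 0.27 × 0.23 = 0.0621
  π_3·p_3 = 0.16 × 0.33 = 0.0528
  π_4·p_4 = 0.24 × 0.11 = 0.0264
Evidence: 0.0858 + 0.0621 + 0.0528 + 0.0264 = 0.2271
So the posterior for Component 2 is 0.0621 / 0.2271 ≈ 0.2734.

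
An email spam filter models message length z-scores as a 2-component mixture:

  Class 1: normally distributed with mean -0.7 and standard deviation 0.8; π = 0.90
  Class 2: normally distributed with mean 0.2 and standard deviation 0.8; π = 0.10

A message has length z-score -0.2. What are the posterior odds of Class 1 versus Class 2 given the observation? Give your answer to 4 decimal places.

Posterior odds = (π_i f_i(x)) / (π_j f_j(x)); the normalising sum cancels.
Component likelihoods at x = -0.2:
  L_1 = (1/(0.8·√(2π)))·exp(−(-0.2−-0.7)²/(2·0.8²)) = 0.498678·exp(-0.19531) = 0.410201
  L_2 = (1/(0.8·√(2π)))·exp(−(-0.2−0.2)²/(2·0.8²)) = 0.498678·exp(-0.12500) = 0.440082
Odds = (0.90/0.10) × (0.410201/0.440082) = 9 × 0.932102 ≈ 8.3889

8.3889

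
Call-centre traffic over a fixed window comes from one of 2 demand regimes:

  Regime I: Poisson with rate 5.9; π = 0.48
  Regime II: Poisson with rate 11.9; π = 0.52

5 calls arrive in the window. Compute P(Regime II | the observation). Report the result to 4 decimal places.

0.0823

Apply Bayes' rule: the posterior for each component is proportional to its prior times its likelihood at x.
Poisson probabilities:
  p_I = e^(−5.9)·5.9^5/5! = 0.163208
  p_II = e^(−11.9)·11.9^5/5! = 0.0135036
Multiply by the mixture weights:
  π_I·p_I = 0.48 × 0.163208 = 0.0783398
  π_II·p_II = 0.52 × 0.0135036 = 0.00702187
Evidence: 0.0783398 + 0.00702187 = 0.0853617
Responsibility of Regime II: 0.00702187 / 0.0853617 ≈ 0.0823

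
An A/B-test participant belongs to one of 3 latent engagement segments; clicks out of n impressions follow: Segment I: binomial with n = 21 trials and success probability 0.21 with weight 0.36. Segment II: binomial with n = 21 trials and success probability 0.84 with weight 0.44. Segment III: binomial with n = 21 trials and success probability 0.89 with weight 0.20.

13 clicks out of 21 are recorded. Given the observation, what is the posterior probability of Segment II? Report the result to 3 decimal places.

0.950

Apply Bayes' rule: the posterior for each component is proportional to its prior times its likelihood at x.
Component likelihoods at x = 13 clicks out of 21:
  p_I = C(21,13)·0.21^13·0.79^8 = 203490·1.54472e-09·0.151711 = 4.76882e-05
  p_II = C(21,13)·0.84^13·0.16^8 = 203490·0.103665·4.29497e-07 = 0.00906011
  p_III = C(21,13)·0.89^13·0.11^8 = 203490·0.219821·2.14359e-08 = 0.000958859
Unnormalised posteriors:
  π_I·p_I = 0.36 × 4.76882e-05 = 1.71677e-05
  π_II·p_II = 0.44 × 0.00906011 = 0.00398645
  π_III·p_III = 0.20 × 0.000958859 = 0.000191772
Normaliser: 1.71677e-05 + 0.00398645 + 0.000191772 = 0.00419539
P(Segment II | x) = 0.00398645 / 0.00419539 ≈ 0.950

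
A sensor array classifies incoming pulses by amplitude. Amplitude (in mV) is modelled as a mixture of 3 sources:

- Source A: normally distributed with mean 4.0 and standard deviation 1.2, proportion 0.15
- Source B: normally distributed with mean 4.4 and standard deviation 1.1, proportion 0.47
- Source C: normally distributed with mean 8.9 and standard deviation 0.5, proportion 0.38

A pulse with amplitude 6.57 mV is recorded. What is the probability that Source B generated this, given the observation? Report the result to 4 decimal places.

0.8286

By Bayes' theorem, P(k | x) = P(Z=k) f_k(x) / Σ_j P(Z=j) f_j(x).
Evaluate each component's likelihood at the observed value:
  p_A = 0.033553
  p_B = 0.051815
  p_C = 1.53623e-05
Prior × likelihood for each component:
  P(Z=A)·p_A = 0.15 × 0.033553 = 0.00503295
  P(Z=B)·p_B = 0.47 × 0.051815 = 0.0243531
  P(Z=C)·p_C = 0.38 × 1.53623e-05 = 5.83769e-06
Normaliser: 0.00503295 + 0.0243531 + 5.83769e-06 = 0.0293919
So the posterior for Source B is 0.0243531 / 0.0293919 ≈ 0.8286.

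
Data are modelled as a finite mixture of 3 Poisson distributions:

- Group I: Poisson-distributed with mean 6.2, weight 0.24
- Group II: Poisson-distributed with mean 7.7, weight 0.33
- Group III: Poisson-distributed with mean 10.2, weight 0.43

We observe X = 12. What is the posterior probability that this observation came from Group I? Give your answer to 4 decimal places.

0.0555

Apply Bayes' rule: the posterior for each component is proportional to its prior times its likelihood at x.
Evaluate each component's likelihood at the observed value:
  L_I = e^(−6.2)·6.2^12/12! = 0.013669
  L_II = e^(−7.7)·7.7^12/12! = 0.0410662
  L_III = e^(−10.2)·10.2^12/12! = 0.098415
Multiply by the mixture weights:
  π_I·L_I = 0.24 × 0.013669 = 0.00328057
  π_II·L_II = 0.33 × 0.0410662 = 0.0135518
  π_III·L_III = 0.43 × 0.098415 = 0.0423185
Sum: 0.00328057 + 0.0135518 + 0.0423185 = 0.0591509
So the posterior for Group I is 0.00328057 / 0.0591509 ≈ 0.0555.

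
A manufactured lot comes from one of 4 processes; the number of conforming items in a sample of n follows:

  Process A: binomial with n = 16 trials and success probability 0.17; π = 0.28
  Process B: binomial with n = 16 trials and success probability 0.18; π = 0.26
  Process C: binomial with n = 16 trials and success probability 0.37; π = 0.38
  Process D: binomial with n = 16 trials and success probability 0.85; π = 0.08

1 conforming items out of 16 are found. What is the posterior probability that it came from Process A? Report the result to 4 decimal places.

0.5356

The responsibility of component k is P(Z=k) f_k(x) divided by Σ_j P(Z=j) f_j(x).
Binomial probabilities:
  f_A = 0.166242
  f_B = 0.146757
  f_C = 0.00578669
  f_D = 5.95536e-12
Unnormalised posteriors:
  P(Z=A)·f_A = 0.28 × 0.166242 = 0.0465477
  P(Z=B)·f_B = 0.26 × 0.146757 = 0.0381569
  P(Z=C)·f_C = 0.38 × 0.00578669 = 0.00219894
  P(Z=D)·f_D = 0.08 × 5.95536e-12 = 4.76429e-13
Marginal: 0.0465477 + 0.0381569 + 0.00219894 + 4.76429e-13 = 0.0869036
So the posterior for Process A is 0.0465477 / 0.0869036 ≈ 0.5356.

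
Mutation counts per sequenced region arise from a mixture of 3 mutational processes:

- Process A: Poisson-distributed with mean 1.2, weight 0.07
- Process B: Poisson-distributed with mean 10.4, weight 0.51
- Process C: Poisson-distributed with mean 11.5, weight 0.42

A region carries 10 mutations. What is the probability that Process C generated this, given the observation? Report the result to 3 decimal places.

0.428

Posterior ∝ prior × likelihood, so P(k | x) ∝ π_k f_k(x); normalise over all components.
Poisson probabilities:
  L_A = 5.13921e-07
  L_B = 0.124139
  L_C = 0.112935
Prior × likelihood for each component:
  π_A·L_A = 0.07 × 5.13921e-07 = 3.59744e-08
  π_B·L_B = 0.51 × 0.124139 = 0.0633108
  π_C·L_C = 0.42 × 0.112935 = 0.0474327
Normaliser: 3.59744e-08 + 0.0633108 + 0.0474327 = 0.110744
Responsibility of Process C: 0.0474327 / 0.110744 ≈ 0.428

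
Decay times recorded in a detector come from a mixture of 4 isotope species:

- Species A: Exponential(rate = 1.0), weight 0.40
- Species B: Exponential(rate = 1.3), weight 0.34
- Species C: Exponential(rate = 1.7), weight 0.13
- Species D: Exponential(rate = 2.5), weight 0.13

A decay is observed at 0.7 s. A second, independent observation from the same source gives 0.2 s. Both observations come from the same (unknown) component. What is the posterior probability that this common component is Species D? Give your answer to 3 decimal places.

By Bayes' theorem, P(k | x) = π_k f_k(x) / Σ_j π_j f_j(x).
Since both observations come from the same component, the likelihood for component k is f_k(x₁)·f_k(x₂).
  f_A = [0.496585] × [0.818731] = 0.40657
  f_B = [0.523281] × [1.00237] = 0.52452
  f_C = [0.517176] × [1.21001] = 0.625788
  f_D = [0.434435] × [1.51633] = 0.658745
Prior × likelihood for each component:
  π_A·f_A = 0.40 × 0.40657 = 0.162628
  π_B·f_B = 0.34 × 0.52452 = 0.178337
  π_C·f_C = 0.13 × 0.625788 = 0.0813525
  π_D·f_D = 0.13 × 0.658745 = 0.0856369
Marginal: 0.162628 + 0.178337 + 0.0813525 + 0.0856369 = 0.507954
So the posterior for Species D is 0.0856369 / 0.507954 ≈ 0.169.

0.169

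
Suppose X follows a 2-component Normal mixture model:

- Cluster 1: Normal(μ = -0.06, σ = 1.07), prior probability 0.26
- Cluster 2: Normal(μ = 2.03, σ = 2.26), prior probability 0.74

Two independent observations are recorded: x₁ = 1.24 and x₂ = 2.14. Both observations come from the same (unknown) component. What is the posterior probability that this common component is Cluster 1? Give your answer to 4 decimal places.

The responsibility of component k is P(Z=k) f_k(x) divided by Σ_j P(Z=j) f_j(x).
Since both observations come from the same component, the likelihood for component k is f_k(x₁)·f_k(x₂).
  f_1 = [(1/(1.07·√(2π)))·exp(−(1.24−-0.06)²/(2·1.07²)) = 0.372843·exp(-0.73806) = 0.178235] × [0.0450348] = 0.00802678
  f_2 = [(1/(2.26·√(2π)))·exp(−(1.24−2.03)²/(2·2.26²)) = 0.176523·exp(-0.06110) = 0.166061] × [0.176314] = 0.029279
Unnormalised posteriors:
  P(Z=1)·f_1 = 0.26 × 0.00802678 = 0.00208696
  P(Z=2)·f_2 = 0.74 × 0.029279 = 0.0216664
Sum: 0.00208696 + 0.0216664 = 0.0237534
Responsibility of Cluster 1: 0.00208696 / 0.0237534 ≈ 0.0879

0.0879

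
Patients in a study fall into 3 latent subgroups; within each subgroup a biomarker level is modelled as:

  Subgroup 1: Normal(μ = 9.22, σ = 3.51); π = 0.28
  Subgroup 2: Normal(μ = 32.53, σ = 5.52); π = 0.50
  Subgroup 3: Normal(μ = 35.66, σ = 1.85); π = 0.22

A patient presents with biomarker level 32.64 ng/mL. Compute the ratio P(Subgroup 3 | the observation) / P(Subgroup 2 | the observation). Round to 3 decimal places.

Only the two components matter; the odds are (π_i f_i(x)) / (π_j f_j(x)).
Evaluate each component's likelihood at the observed value:
  f_1 = 2.44405e-11
  f_2 = 0.0722578
  f_3 = 0.0568953
Odds = (0.22/0.50) × (0.0568953/0.0722578) = 0.44 × 0.787394 ≈ 0.346

0.346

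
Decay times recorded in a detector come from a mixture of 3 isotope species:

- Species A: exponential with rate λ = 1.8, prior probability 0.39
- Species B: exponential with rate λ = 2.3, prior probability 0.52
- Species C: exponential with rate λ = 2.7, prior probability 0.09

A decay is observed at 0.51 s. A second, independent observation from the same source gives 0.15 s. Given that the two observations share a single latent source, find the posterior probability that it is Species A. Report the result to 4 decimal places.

0.3507

By Bayes' theorem, P(k | x) = π_k f_k(x) / Σ_j π_j f_j(x).
Since both observations come from the same component, the likelihood for component k is f_k(x₁)·f_k(x₂).
  p_A = [0.71877] × [1.37408] = 0.98765
  p_B = [0.711706] × [1.62891] = 1.1593
  p_C = [0.681303] × [1.80084] = 1.22692
Unnormalised posteriors:
  π_A·p_A = 0.39 × 0.98765 = 0.385184
  π_B·p_B = 0.52 × 1.1593 = 0.602837
  π_C·p_C = 0.09 × 1.22692 = 0.110422
Denominator: 0.385184 + 0.602837 + 0.110422 = 1.09844
Responsibility of Species A: 0.385184 / 1.09844 ≈ 0.3507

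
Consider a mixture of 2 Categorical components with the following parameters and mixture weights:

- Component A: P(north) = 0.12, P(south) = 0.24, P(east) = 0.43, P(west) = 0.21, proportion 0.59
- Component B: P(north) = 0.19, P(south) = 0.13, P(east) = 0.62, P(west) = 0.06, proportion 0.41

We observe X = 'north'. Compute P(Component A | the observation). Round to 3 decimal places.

P(component k | x) = π_k·f_k(x) / marginal(x), where marginal(x) = Σ_j π_j·f_j(x).
Categorical probabilities:
  f_A = 0.12
  f_B = 0.19
Prior × likelihood for each component:
  π_A·f_A = 0.59 × 0.12 = 0.0708
  π_B·f_B = 0.41 × 0.19 = 0.0779
Normaliser: 0.0708 + 0.0779 = 0.1487
P(Component A | x) = 0.0708 / 0.1487 ≈ 0.476

0.476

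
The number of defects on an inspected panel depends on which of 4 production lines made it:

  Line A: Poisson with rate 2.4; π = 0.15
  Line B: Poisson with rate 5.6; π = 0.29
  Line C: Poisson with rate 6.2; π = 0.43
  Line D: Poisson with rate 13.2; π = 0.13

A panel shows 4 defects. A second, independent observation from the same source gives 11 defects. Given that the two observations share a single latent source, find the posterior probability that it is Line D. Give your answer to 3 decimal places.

By Bayes' theorem, P(k | x) = π_k f_k(x) / Σ_j π_j f_j(x).
Since both observations come from the same component, the likelihood for component k is f_k(x₁)·f_k(x₂).
  p_A = [0.125408] × [3.45829e-05] = 4.33699e-06
  p_B = [0.151528] × [0.0157349] = 0.00238427
  p_C = [0.124948] × [0.0264562] = 0.00330565
  p_D = [0.00234098] × [0.0982812] = 0.000230074
Weight by the priors:
  π_A·p_A = 0.15 × 4.33699e-06 = 6.50548e-07
  π_B·p_B = 0.29 × 0.00238427 = 0.000691438
  π_C·p_C = 0.43 × 0.00330565 = 0.00142143
  π_D·p_D = 0.13 × 0.000230074 = 2.99096e-05
Marginal: 6.50548e-07 + 0.000691438 + 0.00142143 + 2.99096e-05 = 0.00214343
P(Line D | x) = 2.99096e-05 / 0.00214343 ≈ 0.014

0.014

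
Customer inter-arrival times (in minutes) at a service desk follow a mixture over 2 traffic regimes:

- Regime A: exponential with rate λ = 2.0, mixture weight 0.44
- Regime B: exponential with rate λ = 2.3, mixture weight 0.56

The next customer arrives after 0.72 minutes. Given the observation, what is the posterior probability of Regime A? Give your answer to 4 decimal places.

The responsibility of component k is π_k f_k(x) divided by Σ_j π_j f_j(x).
Evaluate each component's likelihood at the observed value:
  p_A = 2.0·e^(−2.0·0.72) = 2.0·e^(−1.4400) = 0.473856
  p_B = 2.3·e^(−2.3·0.72) = 2.3·e^(−1.6560) = 0.439072
Multiply by the mixture weights:
  π_A·p_A = 0.44 × 0.473856 = 0.208496
  π_B·p_B = 0.56 × 0.439072 = 0.245881
Normaliser: 0.208496 + 0.245881 = 0.454377
So the posterior for Regime A is 0.208496 / 0.454377 ≈ 0.4589.

0.4589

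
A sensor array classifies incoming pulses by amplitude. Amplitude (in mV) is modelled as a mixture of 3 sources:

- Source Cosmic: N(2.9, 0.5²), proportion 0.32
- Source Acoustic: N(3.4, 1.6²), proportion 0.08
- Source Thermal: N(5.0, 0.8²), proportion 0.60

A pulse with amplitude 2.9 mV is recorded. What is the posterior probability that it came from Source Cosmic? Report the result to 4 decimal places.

Apply Bayes' rule: the posterior for each component is proportional to its prior times its likelihood at x.
Normal densities:
  f_Cosmic = 0.797885
  f_Acoustic = 0.237457
  f_Thermal = 0.0159052
Weight by the priors:
  P(Z=Cosmic)·f_Cosmic = 0.32 × 0.797885 = 0.255323
  P(Z=Acoustic)·f_Acoustic = 0.08 × 0.237457 = 0.0189965
  P(Z=Thermal)·f_Thermal = 0.60 × 0.0159052 = 0.00954314
Evidence: 0.255323 + 0.0189965 + 0.00954314 = 0.283863
Responsibility of Source Cosmic: 0.255323 / 0.283863 ≈ 0.8995

0.8995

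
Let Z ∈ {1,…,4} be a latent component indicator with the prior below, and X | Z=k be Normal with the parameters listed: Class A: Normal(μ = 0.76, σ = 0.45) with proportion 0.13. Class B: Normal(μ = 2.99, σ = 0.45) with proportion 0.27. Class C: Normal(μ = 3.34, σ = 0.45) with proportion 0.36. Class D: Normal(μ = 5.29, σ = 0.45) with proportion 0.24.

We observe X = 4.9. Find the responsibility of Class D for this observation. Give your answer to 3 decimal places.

By Bayes' theorem, P(k | x) = w_k f_k(x) / Σ_j w_j f_j(x).
Normal densities:
  p_A = (1/(0.45·√(2π)))·exp(−(4.9−0.76)²/(2·0.45²)) = 0.886538·exp(-42.32000) = 3.70131e-19
  p_B = (1/(0.45·√(2π)))·exp(−(4.9−2.99)²/(2·0.45²)) = 0.886538·exp(-9.00765) = 0.000108573
  p_C = (1/(0.45·√(2π)))·exp(−(4.9−3.34)²/(2·0.45²)) = 0.886538·exp(-6.00889) = 0.00217806
  p_D = (1/(0.45·√(2π)))·exp(−(4.9−5.29)²/(2·0.45²)) = 0.886538·exp(-0.37556) = 0.60897
Prior × likelihood for each component:
  w_A·p_A = 0.13 × 3.70131e-19 = 4.8117e-20
  w_B·p_B = 0.27 × 0.000108573 = 2.93148e-05
  w_C·p_C = 0.36 × 0.00217806 = 0.000784102
  w_D·p_D = 0.24 × 0.60897 = 0.146153
Normaliser: 4.8117e-20 + 2.93148e-05 + 0.000784102 + 0.146153 = 0.146966
P(Class D | data) ≈ 0.994

0.994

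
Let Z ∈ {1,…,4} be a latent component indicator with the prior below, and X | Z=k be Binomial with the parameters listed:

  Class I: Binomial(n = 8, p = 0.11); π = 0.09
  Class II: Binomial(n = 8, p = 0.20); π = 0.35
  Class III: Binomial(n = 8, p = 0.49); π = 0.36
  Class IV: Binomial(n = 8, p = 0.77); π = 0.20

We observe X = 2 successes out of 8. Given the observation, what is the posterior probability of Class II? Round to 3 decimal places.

0.638

Posterior ∝ prior × likelihood, so P(k | x) ∝ π_k f_k(x); normalise over all components.
Component likelihoods at x = 2 successes out of 8:
  p_I = C(8,2)·0.11^2·0.89^6 = 28·0.0121·0.496981 = 0.168377
  p_II = C(8,2)·0.20^2·0.80^6 = 28·0.04·0.262144 = 0.293601
  p_III = C(8,2)·0.49^2·0.51^6 = 28·0.2401·0.0175963 = 0.118296
  p_IV = C(8,2)·0.77^2·0.23^6 = 28·0.5929·0.000148036 = 0.00245757
Unnormalised posteriors:
  π_I·p_I = 0.09 × 0.168377 = 0.015154
  π_II·p_II = 0.35 × 0.293601 = 0.10276
  π_III·p_III = 0.36 × 0.118296 = 0.0425867
  π_IV·p_IV = 0.20 × 0.00245757 = 0.000491515
Normaliser: 0.015154 + 0.10276 + 0.0425867 + 0.000491515 = 0.160993
P(Class II | 2 successes out of 8) ≈ 0.638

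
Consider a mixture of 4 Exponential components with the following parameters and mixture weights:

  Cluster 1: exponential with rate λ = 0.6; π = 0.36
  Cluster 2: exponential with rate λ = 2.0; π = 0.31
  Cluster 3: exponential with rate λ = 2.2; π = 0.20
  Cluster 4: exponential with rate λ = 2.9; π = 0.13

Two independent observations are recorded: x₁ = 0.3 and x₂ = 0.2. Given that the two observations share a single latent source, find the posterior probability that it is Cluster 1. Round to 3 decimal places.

0.085

The responsibility of component k is w_k f_k(x) divided by Σ_j w_j f_j(x).
Since both observations come from the same component, the likelihood for component k is f_k(x₁)·f_k(x₂).
  L_1 = [0.6·e^(−0.6·0.3) = 0.6·e^(−0.1800) = 0.501162] × [0.532152] = 0.266695
  L_2 = [2.0·e^(−2.0·0.3) = 2.0·e^(−0.6000) = 1.09762] × [1.34064] = 1.47152
  L_3 = [2.2·e^(−2.2·0.3) = 2.2·e^(−0.6600) = 1.13707] × [1.41688] = 1.6111
  L_4 = [2.9·e^(−2.9·0.3) = 2.9·e^(−0.8700) = 1.21496] × [1.62371] = 1.97274
Prior × likelihood for each component:
  w_1·L_1 = 0.36 × 0.266695 = 0.09601
  w_2·L_2 = 0.31 × 1.47152 = 0.456171
  w_3·L_3 = 0.20 × 1.6111 = 0.322219
  w_4·L_4 = 0.13 × 1.97274 = 0.256456
Evidence: 0.09601 + 0.456171 + 0.322219 + 0.256456 = 1.13086
P(Cluster 1 | x₁,x₂) = 0.09601 / 1.13086 ≈ 0.085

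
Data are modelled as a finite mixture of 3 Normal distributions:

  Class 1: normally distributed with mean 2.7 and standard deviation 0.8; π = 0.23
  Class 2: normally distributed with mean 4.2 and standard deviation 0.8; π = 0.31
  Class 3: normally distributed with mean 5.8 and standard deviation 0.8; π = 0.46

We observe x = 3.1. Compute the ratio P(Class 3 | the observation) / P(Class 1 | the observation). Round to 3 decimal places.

0.008

Only the two components matter; the odds are (P(Z=i) f_i(x)) / (P(Z=j) f_j(x)).
Evaluate each component's likelihood at the observed value:
  f_1 = 0.440082
  f_2 = 0.193765
  f_3 = 0.0016764
Odds = (0.46/0.23) × (0.0016764/0.440082) = 2 × 0.00380929 ≈ 0.008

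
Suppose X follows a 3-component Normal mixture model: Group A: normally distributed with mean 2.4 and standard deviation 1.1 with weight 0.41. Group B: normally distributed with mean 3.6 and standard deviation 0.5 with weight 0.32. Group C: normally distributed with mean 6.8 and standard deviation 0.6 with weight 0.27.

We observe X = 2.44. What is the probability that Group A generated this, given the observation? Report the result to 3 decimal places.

By Bayes' theorem, P(k | x) = w_k f_k(x) / Σ_j w_j f_j(x).
Normal densities:
  f_A = 0.362435
  f_B = 0.0540962
  f_C = 2.27206e-12
Weight by the priors:
  w_A·f_A = 0.41 × 0.362435 = 0.148598
  w_B·f_B = 0.32 × 0.0540962 = 0.0173108
  w_C·f_C = 0.27 × 2.27206e-12 = 6.13456e-13
Sum: 0.148598 + 0.0173108 + 6.13456e-13 = 0.165909
P(Group A | 2.44) = 0.148598 / 0.165909 ≈ 0.896

0.896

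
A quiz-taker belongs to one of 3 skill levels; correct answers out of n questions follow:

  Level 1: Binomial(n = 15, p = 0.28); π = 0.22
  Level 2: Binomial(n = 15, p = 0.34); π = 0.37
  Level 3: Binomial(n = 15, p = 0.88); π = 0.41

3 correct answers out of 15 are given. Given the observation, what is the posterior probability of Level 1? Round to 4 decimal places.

By Bayes' theorem, P(k | x) = π_k f_k(x) / Σ_j π_j f_j(x).
Evaluate each component's likelihood at the observed value:
  L_1 = 0.193854
  L_2 = 0.122173
  L_3 = 2.76461e-09
Weight by the priors:
  π_1·L_1 = 0.22 × 0.193854 = 0.0426479
  π_2·L_2 = 0.37 × 0.122173 = 0.045204
  π_3·L_3 = 0.41 × 2.76461e-09 = 1.13349e-09
Sum: 0.0426479 + 0.045204 + 1.13349e-09 = 0.087852
P(Level 1 | 3 correct answers out of 15) = 0.0426479 / 0.087852 ≈ 0.4855

0.4855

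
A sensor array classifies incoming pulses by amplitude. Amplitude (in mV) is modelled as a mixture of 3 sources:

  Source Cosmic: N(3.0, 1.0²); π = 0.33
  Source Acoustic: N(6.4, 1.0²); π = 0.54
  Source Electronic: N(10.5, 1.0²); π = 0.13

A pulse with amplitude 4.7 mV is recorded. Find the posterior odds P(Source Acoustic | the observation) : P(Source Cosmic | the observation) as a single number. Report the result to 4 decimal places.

1.6364

Only the two components matter; the odds are (P(Z=i) f_i(x)) / (P(Z=j) f_j(x)).
Evaluate each component's likelihood at the observed value:
  L_Cosmic = 0.0940491
  L_Acoustic = 0.0940491
  L_Electronic = 1.97732e-08
0.0507865 / 0.0310362 ≈ 1.6364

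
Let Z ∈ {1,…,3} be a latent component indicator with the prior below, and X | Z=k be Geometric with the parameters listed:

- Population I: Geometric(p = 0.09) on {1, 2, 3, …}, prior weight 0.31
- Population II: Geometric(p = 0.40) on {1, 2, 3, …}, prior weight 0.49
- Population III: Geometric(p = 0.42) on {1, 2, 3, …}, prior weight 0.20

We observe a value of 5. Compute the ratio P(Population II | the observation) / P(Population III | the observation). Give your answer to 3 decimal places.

Posterior odds = (P(Z=i) f_i(x)) / (P(Z=j) f_j(x)); the normalising sum cancels.
Component likelihoods at x = 5:
  L_I = 0.09·(1−0.09)^4 = 0.09·0.68575 = 0.0617175
  L_II = 0.40·(1−0.40)^4 = 0.40·0.1296 = 0.05184
  L_III = 0.42·(1−0.42)^4 = 0.42·0.113165 = 0.0475293
Odds = (0.49/0.20) × (0.05184/0.0475293) = 2.45 × 1.0907 ≈ 2.672

2.672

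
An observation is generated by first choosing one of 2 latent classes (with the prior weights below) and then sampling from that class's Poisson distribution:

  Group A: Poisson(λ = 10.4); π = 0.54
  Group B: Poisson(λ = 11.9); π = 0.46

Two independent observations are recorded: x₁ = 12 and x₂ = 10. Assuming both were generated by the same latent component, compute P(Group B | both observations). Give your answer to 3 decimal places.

Apply Bayes' rule: the posterior for each component is proportional to its prior times its likelihood at x.
Since both observations come from the same component, the likelihood for component k is f_k(x₁)·f_k(x₂).
  f_A = [e^(−10.4)·10.4^12/12! = 0.101719] × [0.124139] = 0.0126272
  f_B = [e^(−11.9)·11.9^12/12! = 0.11432] × [0.106562] = 0.0121822
Multiply by the mixture weights:
  π_A·f_A = 0.54 × 0.0126272 = 0.00681871
  π_B·f_B = 0.46 × 0.0121822 = 0.0056038
Marginal: 0.00681871 + 0.0056038 = 0.0124225
P(Group B | x₁, x₂) ≈ 0.451

0.451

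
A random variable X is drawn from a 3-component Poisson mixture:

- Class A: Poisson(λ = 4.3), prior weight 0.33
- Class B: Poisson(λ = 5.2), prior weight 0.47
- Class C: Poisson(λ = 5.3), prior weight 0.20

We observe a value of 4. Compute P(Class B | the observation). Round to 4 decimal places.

By Bayes' theorem, P(k | x) = P(Z=k) f_k(x) / Σ_j P(Z=j) f_j(x).
Poisson probabilities:
  f_A = e^(−4.3)·4.3^4/4! = 0.193284
  f_B = e^(−5.2)·5.2^4/4! = 0.168063
  f_C = e^(−5.3)·5.3^4/4! = 0.164109
Prior × likelihood for each component:
  P(Z=A)·f_A = 0.33 × 0.193284 = 0.0637838
  P(Z=B)·f_B = 0.47 × 0.168063 = 0.0789894
  P(Z=C)·f_C = 0.20 × 0.164109 = 0.0328217
Normaliser: 0.0637838 + 0.0789894 + 0.0328217 = 0.175595
Responsibility of Class B: 0.0789894 / 0.175595 ≈ 0.4498

0.4498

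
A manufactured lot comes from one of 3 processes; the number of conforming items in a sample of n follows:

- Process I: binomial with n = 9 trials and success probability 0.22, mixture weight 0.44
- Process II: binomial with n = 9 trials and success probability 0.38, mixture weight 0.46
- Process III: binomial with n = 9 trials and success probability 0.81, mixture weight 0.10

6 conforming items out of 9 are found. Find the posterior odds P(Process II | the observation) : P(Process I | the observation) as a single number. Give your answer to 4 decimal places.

13.9432

Posterior odds = (π_i f_i(x)) / (π_j f_j(x)); the normalising sum cancels.
Component likelihoods at x = 6 conforming items out of 9:
  p_I = 0.00451959
  p_II = 0.0602776
  p_III = 0.162723
Odds = (0.46/0.44) × (0.0602776/0.00451959) = 1.04545 × 13.337 ≈ 13.9432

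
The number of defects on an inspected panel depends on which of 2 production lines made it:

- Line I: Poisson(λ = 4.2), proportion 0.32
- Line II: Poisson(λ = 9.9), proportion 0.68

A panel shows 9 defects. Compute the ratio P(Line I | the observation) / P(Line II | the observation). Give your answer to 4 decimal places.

0.0626

The posterior odds equal the prior odds times the likelihood ratio: (π_i/π_j)·(f_i(x)/f_j(x)).
Evaluate each component's likelihood at the observed value:
  f_I = e^(−4.2)·4.2^9/9! = 0.0168052
  f_II = e^(−9.9)·9.9^9/9! = 0.12631
0.00537766 / 0.0858909 ≈ 0.0626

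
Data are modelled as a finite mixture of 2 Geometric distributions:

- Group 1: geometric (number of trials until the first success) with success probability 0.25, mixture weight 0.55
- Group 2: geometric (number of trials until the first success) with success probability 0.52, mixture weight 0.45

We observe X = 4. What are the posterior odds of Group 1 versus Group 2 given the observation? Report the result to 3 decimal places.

Since P(k|x) ∝ w_k f_k(x), the posterior odds are w_i f_i(x) / (w_j f_j(x)).
Geometric probabilities:
  L_1 = 0.25·(1−0.25)^3 = 0.25·0.421875 = 0.105469
  L_2 = 0.52·(1−0.52)^3 = 0.52·0.110592 = 0.0575078
Posterior odds = (w_1·L_1) / (w_2·L_2) = (0.55·0.105469) / (0.45·0.0575078) = 0.0580078 / 0.0258785 ≈ 2.242

2.242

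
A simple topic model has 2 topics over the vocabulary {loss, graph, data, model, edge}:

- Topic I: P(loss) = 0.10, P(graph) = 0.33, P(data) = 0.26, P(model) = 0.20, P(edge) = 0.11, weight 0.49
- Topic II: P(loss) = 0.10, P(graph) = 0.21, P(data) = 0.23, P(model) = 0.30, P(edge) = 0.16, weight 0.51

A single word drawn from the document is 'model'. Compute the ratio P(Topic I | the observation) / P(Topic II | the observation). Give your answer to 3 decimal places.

Only the two components matter; the odds are (w_i f_i(x)) / (w_j f_j(x)).
Component likelihoods at x = 'model':
  L_I = 0.2
  L_II = 0.3
Posterior odds = (w_I·L_I) / (w_II·L_II) = (0.49·0.2) / (0.51·0.3) = 0.098 / 0.153 ≈ 0.641

0.641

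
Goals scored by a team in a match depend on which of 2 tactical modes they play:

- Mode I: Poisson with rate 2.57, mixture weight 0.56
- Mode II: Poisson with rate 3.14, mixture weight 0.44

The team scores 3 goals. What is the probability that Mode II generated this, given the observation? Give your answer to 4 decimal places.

Posterior ∝ prior × likelihood, so P(k | x) ∝ P(Z=k) f_k(x); normalise over all components.
Evaluate each component's likelihood at the observed value:
  L_I = e^(−2.57)·2.57^3/3! = 0.216527
  L_II = e^(−3.14)·3.14^3/3! = 0.223333
Unnormalised posteriors:
  P(Z=I)·L_I = 0.56 × 0.216527 = 0.121255
  P(Z=II)·L_II = 0.44 × 0.223333 = 0.0982665
Normaliser: 0.121255 + 0.0982665 = 0.219521
Responsibility of Mode II: 0.0982665 / 0.219521 ≈ 0.4476

0.4476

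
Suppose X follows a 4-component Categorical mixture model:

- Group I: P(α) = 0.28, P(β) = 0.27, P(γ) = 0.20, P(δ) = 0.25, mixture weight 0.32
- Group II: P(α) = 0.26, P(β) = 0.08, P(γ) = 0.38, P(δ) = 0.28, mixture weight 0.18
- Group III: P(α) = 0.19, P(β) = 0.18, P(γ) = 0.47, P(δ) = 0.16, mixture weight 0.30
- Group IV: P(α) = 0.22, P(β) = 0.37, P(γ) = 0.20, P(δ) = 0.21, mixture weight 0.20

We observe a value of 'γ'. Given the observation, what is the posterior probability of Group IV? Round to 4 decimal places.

By Bayes' theorem, P(k | x) = π_k f_k(x) / Σ_j π_j f_j(x).
Component likelihoods at x = 'γ':
  L_I = P(γ | comp) = 0.20
  L_II = P(γ | comp) = 0.38
  L_III = P(γ | comp) = 0.47
  L_IV = P(γ | comp) = 0.20
Weight by the priors:
  π_I·L_I = 0.32 × 0.2 = 0.064
  π_II·L_II = 0.18 × 0.38 = 0.0684
  π_III·L_III = 0.30 × 0.47 = 0.141
  π_IV·L_IV = 0.20 × 0.2 = 0.04
Evidence: 0.064 + 0.0684 + 0.141 + 0.04 = 0.3134
P(Group IV | data) ≈ 0.1276

0.1276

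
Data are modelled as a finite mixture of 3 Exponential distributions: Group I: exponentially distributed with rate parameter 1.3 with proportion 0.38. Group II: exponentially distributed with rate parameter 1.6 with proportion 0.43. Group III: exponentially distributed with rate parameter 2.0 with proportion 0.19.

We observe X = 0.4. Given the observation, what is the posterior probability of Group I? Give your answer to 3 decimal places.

Apply Bayes' rule: the posterior for each component is proportional to its prior times its likelihood at x.
Exponential densities:
  p_I = 1.3·e^(−1.3·0.4) = 1.3·e^(−0.5200) = 0.772877
  p_II = 1.6·e^(−1.6·0.4) = 1.6·e^(−0.6400) = 0.843668
  p_III = 2.0·e^(−2.0·0.4) = 2.0·e^(−0.8000) = 0.898658
Weight by the priors:
  w_I·p_I = 0.38 × 0.772877 = 0.293693
  w_II·p_II = 0.43 × 0.843668 = 0.362777
  w_III·p_III = 0.19 × 0.898658 = 0.170745
Evidence: 0.293693 + 0.362777 + 0.170745 = 0.827215
So the posterior for Group I is 0.293693 / 0.827215 ≈ 0.355.

0.355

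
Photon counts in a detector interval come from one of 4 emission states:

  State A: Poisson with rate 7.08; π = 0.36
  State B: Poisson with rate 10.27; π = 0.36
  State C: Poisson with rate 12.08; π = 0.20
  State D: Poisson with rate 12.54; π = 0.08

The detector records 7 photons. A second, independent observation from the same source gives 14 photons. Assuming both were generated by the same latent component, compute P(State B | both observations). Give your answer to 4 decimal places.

P(component k | x) = w_k·f_k(x) / marginal(x), where marginal(x) = Σ_j w_j·f_j(x).
Since both observations come from the same component, the likelihood for component k is f_k(x₁)·f_k(x₂).
  f_A = [0.148935] × [0.00767807] = 0.00114354
  f_B = [0.0828625] × [0.0577263] = 0.00478335
  f_C = [0.0422436] × [0.0916751] = 0.00387268
  f_D = [0.0346417] × [0.0976572] = 0.00338301
Unnormalised posteriors:
  w_A·f_A = 0.36 × 0.00114354 = 0.000411673
  w_B·f_B = 0.36 × 0.00478335 = 0.001722
  w_C·f_C = 0.20 × 0.00387268 = 0.000774537
  w_D·f_D = 0.08 × 0.00338301 = 0.000270641
Denominator: 0.000411673 + 0.001722 + 0.000774537 + 0.000270641 = 0.00317886
So the posterior for State B is 0.001722 / 0.00317886 ≈ 0.5417.

0.5417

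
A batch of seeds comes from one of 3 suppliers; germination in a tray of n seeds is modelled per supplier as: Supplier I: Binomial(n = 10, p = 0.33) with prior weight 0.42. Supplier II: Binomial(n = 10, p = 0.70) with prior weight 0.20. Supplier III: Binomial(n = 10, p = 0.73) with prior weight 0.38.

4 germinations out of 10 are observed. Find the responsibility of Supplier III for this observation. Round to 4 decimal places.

P(component k | x) = π_k·f_k(x) / marginal(x), where marginal(x) = Σ_j π_j·f_j(x).
Component likelihoods at x = 4 germinations out of 10:
  L_I = 0.225281
  L_II = 0.0367569
  L_III = 0.0231043
Weight by the priors:
  π_I·L_I = 0.42 × 0.225281 = 0.0946179
  π_II·L_II = 0.20 × 0.0367569 = 0.00735138
  π_III·L_III = 0.38 × 0.0231043 = 0.00877964
Sum: 0.0946179 + 0.00735138 + 0.00877964 = 0.110749
So the posterior for Supplier III is 0.00877964 / 0.110749 ≈ 0.0793.

0.0793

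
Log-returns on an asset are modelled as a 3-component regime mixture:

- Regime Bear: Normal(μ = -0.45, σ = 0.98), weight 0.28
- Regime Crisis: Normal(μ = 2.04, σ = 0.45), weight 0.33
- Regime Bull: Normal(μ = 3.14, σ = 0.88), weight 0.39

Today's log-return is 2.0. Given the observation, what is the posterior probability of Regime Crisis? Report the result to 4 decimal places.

0.7816

The responsibility of component k is P(Z=k) f_k(x) divided by Σ_j P(Z=j) f_j(x).
Evaluate each component's likelihood at the observed value:
  f_Bear = (1/(0.98·√(2π)))·exp(−(2.0−-0.45)²/(2·0.98²)) = 0.407084·exp(-3.12500) = 0.017886
  f_Crisis = (1/(0.45·√(2π)))·exp(−(2.0−2.04)²/(2·0.45²)) = 0.886538·exp(-0.00395) = 0.883043
  f_Bull = (1/(0.88·√(2π)))·exp(−(2.0−3.14)²/(2·0.88²)) = 0.453344·exp(-0.83910) = 0.195889
Multiply by the mixture weights:
  P(Z=Bear)·f_Bear = 0.28 × 0.017886 = 0.00500809
  P(Z=Crisis)·f_Crisis = 0.33 × 0.883043 = 0.291404
  P(Z=Bull)·f_Bull = 0.39 × 0.195889 = 0.0763968
Marginal: 0.00500809 + 0.291404 + 0.0763968 = 0.372809
P(Regime Crisis | data) = 0.291404 / 0.372809 ≈ 0.7816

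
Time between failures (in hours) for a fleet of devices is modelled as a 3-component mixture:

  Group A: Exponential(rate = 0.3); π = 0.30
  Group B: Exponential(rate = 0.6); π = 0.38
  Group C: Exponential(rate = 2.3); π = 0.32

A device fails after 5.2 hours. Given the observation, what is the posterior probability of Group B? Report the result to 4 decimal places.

Posterior ∝ prior × likelihood, so P(k | x) ∝ π_k f_k(x); normalise over all components.
Exponential densities:
  L_A = 0.0630408
  L_B = 0.0264943
  L_C = 1.47084e-05
Prior × likelihood for each component:
  π_A·L_A = 0.30 × 0.0630408 = 0.0189122
  π_B·L_B = 0.38 × 0.0264943 = 0.0100678
  π_C·L_C = 0.32 × 1.47084e-05 = 4.70669e-06
Evidence: 0.0189122 + 0.0100678 + 4.70669e-06 = 0.0289848
Responsibility of Group B: 0.0100678 / 0.0289848 ≈ 0.3473

0.3473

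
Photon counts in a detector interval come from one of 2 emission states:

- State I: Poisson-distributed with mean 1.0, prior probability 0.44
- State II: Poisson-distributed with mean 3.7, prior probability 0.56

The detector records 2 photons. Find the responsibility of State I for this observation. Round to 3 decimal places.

0.461

Apply Bayes' rule: the posterior for each component is proportional to its prior times its likelihood at x.
Component likelihoods at x = 2 photons:
  p_I = e^(−1.0)·1.0^2/2! = 0.18394
  p_II = e^(−3.7)·3.7^2/2! = 0.169233
Multiply by the mixture weights:
  P(Z=I)·p_I = 0.44 × 0.18394 = 0.0809335
  P(Z=II)·p_II = 0.56 × 0.169233 = 0.0947702
Denominator: 0.0809335 + 0.0947702 = 0.175704
So the posterior for State I is 0.0809335 / 0.175704 ≈ 0.461.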